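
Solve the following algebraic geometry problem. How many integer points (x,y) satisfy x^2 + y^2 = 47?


Systematically check integer values of x where x^2 <= 47.
For each valid x, check if 47 - x^2 is a perfect square.
Total integer solutions found: 0

0


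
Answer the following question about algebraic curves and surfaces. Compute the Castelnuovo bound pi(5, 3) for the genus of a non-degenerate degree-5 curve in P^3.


Castelnuovo's bound: write d - 1 = m(r-1) + epsilon with 0 <= epsilon < r-1.
d - 1 = 5 - 1 = 4
r - 1 = 3 - 1 = 2
4 = 2*2 + 0, so m = 2, epsilon = 0
pi(d, r) = m(m-1)(r-1)/2 + m*epsilon
= 2*1*2/2 + 2*0
= 4/2 + 0
= 2 + 0 = 2

2


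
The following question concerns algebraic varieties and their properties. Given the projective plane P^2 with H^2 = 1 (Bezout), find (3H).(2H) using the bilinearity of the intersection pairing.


Using bilinearity of the intersection pairing on the projective plane P^2:
(aH).(bH) = ab * (H.H)
We have H^2 = 1 (Bezout).
D.E = (3H).(2H) = 3*2*1
= 6*1
= 6

6


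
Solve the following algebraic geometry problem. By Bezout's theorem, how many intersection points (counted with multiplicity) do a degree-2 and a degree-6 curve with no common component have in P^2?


Bezout's theorem states the intersection count equals the product of degrees.
Intersection count = 2 * 6 = 12

12


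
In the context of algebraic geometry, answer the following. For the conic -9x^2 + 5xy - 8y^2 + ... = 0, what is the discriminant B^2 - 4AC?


The discriminant of a conic Ax^2 + Bxy + Cy^2 + ... = 0 is B^2 - 4AC.
B^2 = 5^2 = 25
4AC = 4*(-9)*(-8) = 288
Discriminant = 25 - 288 = -263

-263


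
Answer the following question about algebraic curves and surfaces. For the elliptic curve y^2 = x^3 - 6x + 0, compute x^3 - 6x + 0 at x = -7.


Compute x^3 - 6x + 0 at x = -7:
x^3 = (-7)^3 = -343
(-6)*x = (-6)*(-7) = 42
Sum: -343 + 42 + 0 = -301

-301


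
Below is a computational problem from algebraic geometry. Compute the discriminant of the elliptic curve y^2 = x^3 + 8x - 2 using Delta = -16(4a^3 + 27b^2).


Compute each component:
4a^3 = 4*8^3 = 4*512 = 2048
27b^2 = 27*(-2)^2 = 27*4 = 108
4a^3 + 27b^2 = 2048 + 108 = 2156
Delta = -16*2156 = -34496

-34496


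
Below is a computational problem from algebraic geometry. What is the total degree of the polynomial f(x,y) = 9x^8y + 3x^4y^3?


Examine each term for its total degree (sum of exponents).
  Term '9x^8y' has total degree 8+1 = 9.
  Term '3x^4y^3' has total degree 4+3 = 7.
The maximum total degree among all terms is 9.

9


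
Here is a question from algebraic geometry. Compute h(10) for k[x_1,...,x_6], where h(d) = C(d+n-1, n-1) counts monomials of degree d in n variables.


The Hilbert function for the polynomial ring in 6 variables is:
h(d) = C(d+n-1, n-1)
h(10) = C(10+6-1, 6-1) = C(15, 5)
= 15! / (5! * 10!)
= 3003

3003


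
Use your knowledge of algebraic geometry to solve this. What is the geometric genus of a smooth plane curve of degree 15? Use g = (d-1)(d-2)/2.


Using the genus formula for smooth plane curves:
g = (d-1)(d-2)/2
g = (15-1)(15-2)/2
g = 14*13/2
g = 182/2 = 91

91


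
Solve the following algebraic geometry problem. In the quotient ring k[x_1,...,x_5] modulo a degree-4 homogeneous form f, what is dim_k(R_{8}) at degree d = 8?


For R = k[x_1,...,x_n]/(f) with f homogeneous of degree e:
The Hilbert series is (1 - t^e)/(1 - t)^n.
So h(d) = C(d+n-1, n-1) - C(d-e+n-1, n-1) for d >= e.
With n=5, e=4, d=8:
C(8+5-1, 5-1) = C(12, 4) = 495
C(8-4+5-1, 5-1) = C(8, 4) = 70
h(8) = 495 - 70 = 425

425


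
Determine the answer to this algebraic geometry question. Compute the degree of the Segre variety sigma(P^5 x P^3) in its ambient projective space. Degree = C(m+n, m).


The degree of the Segre variety P^5 x P^3 is C(m+n, m).
= C(8, 5)
= 56

56


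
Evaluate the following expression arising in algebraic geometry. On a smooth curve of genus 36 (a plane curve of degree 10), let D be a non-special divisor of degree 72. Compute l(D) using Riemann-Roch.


First, compute the genus of a smooth plane curve of degree 10:
g = (d-1)(d-2)/2 = (10-1)(10-2)/2 = 36
For a non-special divisor D (i.e., h^1(D) = 0), Riemann-Roch gives:
l(D) = deg(D) - g + 1
Since deg(D) = 72 >= 2g - 1 = 71, D is non-special.
l(D) = 72 - 36 + 1 = 37

37


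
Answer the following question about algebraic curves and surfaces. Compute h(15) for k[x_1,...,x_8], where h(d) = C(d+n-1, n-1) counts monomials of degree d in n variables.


The Hilbert function for the polynomial ring in 8 variables is:
h(d) = C(d+n-1, n-1)
h(15) = C(15+8-1, 8-1) = C(22, 7)
= 22! / (7! * 15!)
= 170544

170544


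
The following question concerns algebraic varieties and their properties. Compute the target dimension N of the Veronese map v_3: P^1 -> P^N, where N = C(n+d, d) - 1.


The Veronese embedding v_d: P^n -> P^N maps each point to all
degree-d monomials in n+1 homogeneous coordinates.
N = C(n+d, d) - 1
N = C(1+3, 3) - 1
N = C(4, 3) - 1
C(4, 3) = 4
N = 4 - 1 = 3

3


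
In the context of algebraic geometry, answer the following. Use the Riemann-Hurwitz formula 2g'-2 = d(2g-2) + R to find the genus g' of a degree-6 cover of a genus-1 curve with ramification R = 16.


Riemann-Hurwitz formula: 2g' - 2 = d(2g - 2) + R
Given: d = 6, g = 1, R = 16
2g' - 2 = 6*(2*1 - 2) + 16
2g' - 2 = 6*0 + 16
2g' - 2 = 0 + 16 = 16
2g' = 18
g' = 9

9


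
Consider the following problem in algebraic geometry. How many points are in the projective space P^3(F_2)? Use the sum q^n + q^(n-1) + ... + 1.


P^3(F_2) has (q^(n+1) - 1)/(q - 1) points.
= 2^3 + 2^2 + 2^1 + 2^0
= 8 + 4 + 2 + 1
= 15

15


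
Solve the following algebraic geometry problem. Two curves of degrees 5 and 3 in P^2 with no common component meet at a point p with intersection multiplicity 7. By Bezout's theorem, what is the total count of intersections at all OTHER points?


By Bezout's theorem, the total intersection number is d1 * d2.
Total = 5 * 3 = 15
Intersection multiplicity at p = 7
Remaining intersections = 15 - 7 = 8

8


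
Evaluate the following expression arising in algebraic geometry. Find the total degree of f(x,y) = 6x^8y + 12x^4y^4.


Examine each term for its total degree (sum of exponents).
  Term '6x^8y' has total degree 8+1 = 9.
  Term '12x^4y^4' has total degree 4+4 = 8.
The maximum total degree among all terms is 9.

9


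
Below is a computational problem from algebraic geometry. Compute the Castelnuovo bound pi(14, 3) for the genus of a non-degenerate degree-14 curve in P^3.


Castelnuovo's bound: write d - 1 = m(r-1) + epsilon with 0 <= epsilon < r-1.
d - 1 = 14 - 1 = 13
r - 1 = 3 - 1 = 2
13 = 6*2 + 1, so m = 6, epsilon = 1
pi(d, r) = m(m-1)(r-1)/2 + m*epsilon
= 6*5*2/2 + 6*1
= 60/2 + 6
= 30 + 6 = 36

36


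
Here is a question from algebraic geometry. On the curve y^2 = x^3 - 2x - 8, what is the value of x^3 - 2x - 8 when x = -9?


Compute x^3 - 2x - 8 at x = -9:
x^3 = (-9)^3 = -729
(-2)*x = (-2)*(-9) = 18
Sum: -729 + 18 - 8 = -719

-719


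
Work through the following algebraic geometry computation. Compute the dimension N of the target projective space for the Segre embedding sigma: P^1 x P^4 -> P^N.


The Segre embedding maps P^m x P^n into P^N via
all products of coordinates from each factor.
N = (m+1)(n+1) - 1
N = (1+1)(4+1) - 1
N = 2*5 - 1
N = 10 - 1 = 9

9


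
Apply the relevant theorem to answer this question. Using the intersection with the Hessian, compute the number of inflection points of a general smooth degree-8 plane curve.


For a general smooth plane curve C of degree d, the inflection points are
the intersection of C with its Hessian curve, which has degree 3(d-2).
By Bezout, the total intersection number is d * 3(d-2) = 8 * 18 = 144.
For a general curve every flex is ordinary, so each contributes
multiplicity 1 to C·Hess(C), and the number of distinct inflection
points is 3d(d-2).
Inflection points = 3*8*(8-2) = 3*8*6 = 144

144


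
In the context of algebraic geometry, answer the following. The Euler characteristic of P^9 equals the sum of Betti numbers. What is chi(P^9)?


The complex projective space P^9 has one cell in each even real dimension 0, 2, ..., 18.
The cohomology groups are H^{2k}(P^9) = Z for k = 0,...,9, and 0 otherwise.
Euler characteristic = sum of Betti numbers = 1 per even-dimensional cohomology group.
chi(P^9) = 9 + 1 = 10

10


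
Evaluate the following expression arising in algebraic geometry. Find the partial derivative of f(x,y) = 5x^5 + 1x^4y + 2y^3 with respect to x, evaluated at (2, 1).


df/dx = 5*5*x^4 + 4*1*x^3*y
At (2,1): 5*5*2^4 + 4*1*2^3*1
= 400 + 32
= 432

432


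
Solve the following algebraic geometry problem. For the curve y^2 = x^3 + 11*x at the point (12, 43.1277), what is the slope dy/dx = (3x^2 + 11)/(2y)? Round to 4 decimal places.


Using implicit differentiation of y^2 = x^3 + 11*x:
2y * dy/dx = 3x^2 + 11
dy/dx = (3x^2 + 11)/(2y)
Numerator: 3*12^2 + 11 = 443
Denominator: 2*43.1277 = 86.2554
dy/dx = 443/86.2554 = 5.1359

5.1359


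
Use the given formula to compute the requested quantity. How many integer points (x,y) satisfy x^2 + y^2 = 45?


Systematically check integer values of x where x^2 <= 45.
For each valid x, check if 45 - x^2 is a perfect square.
x=3: 45 - 9 = 36, sqrt = 6 (valid)
x=6: 45 - 36 = 9, sqrt = 3 (valid)
Total integer solutions found: 8

8


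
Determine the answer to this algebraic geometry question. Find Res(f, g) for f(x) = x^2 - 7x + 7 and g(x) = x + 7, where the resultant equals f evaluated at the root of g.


For Res(f, x - c), we evaluate f at x = c.
f(-7) = (-7)^2 - 7*(-7) + 7
= 49 + 49 + 7
= 98 + 7 = 105
Res(f, g) = 105

105


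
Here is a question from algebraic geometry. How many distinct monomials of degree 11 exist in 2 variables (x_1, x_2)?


The number of degree-11 monomials in 2 variables is C(d+n-1, n-1).
= C(11+2-1, 2-1) = C(12, 1)
= 12

12


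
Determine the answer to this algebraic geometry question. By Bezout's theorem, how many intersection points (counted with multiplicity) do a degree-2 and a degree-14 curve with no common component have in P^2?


Bezout's theorem states the intersection count equals the product of degrees.
Intersection count = 2 * 14 = 28

28


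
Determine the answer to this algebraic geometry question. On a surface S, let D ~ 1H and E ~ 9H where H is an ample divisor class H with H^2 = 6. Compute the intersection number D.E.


Using bilinearity of the intersection pairing on a surface S:
(aH).(bH) = ab * (H.H)
We have H^2 = 6.
D.E = (1H).(9H) = 1*9*6
= 9*6
= 54

54


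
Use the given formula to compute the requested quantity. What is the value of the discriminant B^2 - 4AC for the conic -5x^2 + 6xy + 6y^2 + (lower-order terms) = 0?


The discriminant of a conic Ax^2 + Bxy + Cy^2 + ... = 0 is B^2 - 4AC.
B^2 = 6^2 = 36
4AC = 4*(-5)*6 = -120
Discriminant = 36 + 120 = 156

156


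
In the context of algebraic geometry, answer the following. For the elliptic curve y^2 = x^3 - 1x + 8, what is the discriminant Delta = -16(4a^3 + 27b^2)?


Compute each component:
4a^3 = 4*(-1)^3 = 4*(-1) = -4
27b^2 = 27*8^2 = 27*64 = 1728
4a^3 + 27b^2 = -4 + 1728 = 1724
Delta = -16*1724 = -27584

-27584


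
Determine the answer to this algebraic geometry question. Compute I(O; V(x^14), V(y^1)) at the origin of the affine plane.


The intersection multiplicity of V(x^a) and V(y^b) at the origin is:
I(O; V(x^14), V(y^1)) = dim_k(k[x,y]/(x^14, y^1))
A basis for k[x,y]/(x^14, y^1) is the set of monomials x^i * y^j
where 0 <= i < 14 and 0 <= j < 1.
The number of such monomials is 14 * 1 = 14

14


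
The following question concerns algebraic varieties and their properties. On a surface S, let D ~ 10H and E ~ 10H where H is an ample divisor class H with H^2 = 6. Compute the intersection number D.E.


Using bilinearity of the intersection pairing on a surface S:
(aH).(bH) = ab * (H.H)
We have H^2 = 6.
D.E = (10H).(10H) = 10*10*6
= 100*6
= 600

600


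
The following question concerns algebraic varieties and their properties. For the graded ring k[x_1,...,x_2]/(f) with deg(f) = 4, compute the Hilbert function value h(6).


For R = k[x_1,...,x_n]/(f) with f homogeneous of degree e:
The Hilbert series is (1 - t^e)/(1 - t)^n.
So h(d) = C(d+n-1, n-1) - C(d-e+n-1, n-1) for d >= e.
With n=2, e=4, d=6:
C(6+2-1, 2-1) = C(7, 1) = 7
C(6-4+2-1, 2-1) = C(3, 1) = 3
h(6) = 7 - 3 = 4

4


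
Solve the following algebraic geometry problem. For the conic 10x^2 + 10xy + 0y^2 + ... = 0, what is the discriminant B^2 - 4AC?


The discriminant of a conic Ax^2 + Bxy + Cy^2 + ... = 0 is B^2 - 4AC.
B^2 = 10^2 = 100
4AC = 4*10*0 = 0
Discriminant = 100 + 0 = 100

100


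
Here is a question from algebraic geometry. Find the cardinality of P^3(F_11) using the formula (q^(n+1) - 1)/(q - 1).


P^3(F_11) has (q^(n+1) - 1)/(q - 1) points.
= 11^3 + 11^2 + 11^1 + 11^0
= 1331 + 121 + 11 + 1
= 1464

1464


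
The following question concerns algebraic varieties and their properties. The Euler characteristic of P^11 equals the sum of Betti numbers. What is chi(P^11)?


The complex projective space P^11 has one cell in each even real dimension 0, 2, ..., 22.
The cohomology groups are H^{2k}(P^11) = Z for k = 0,...,11, and 0 otherwise.
Euler characteristic = sum of Betti numbers = 1 per even-dimensional cohomology group.
chi(P^11) = 11 + 1 = 12

12


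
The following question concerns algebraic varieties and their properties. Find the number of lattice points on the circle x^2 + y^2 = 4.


Systematically check integer values of x where x^2 <= 4.
For each valid x, check if 4 - x^2 is a perfect square.
x=0: 4 - 0 = 4, sqrt = 2 (valid)
x=2: 4 - 4 = 0, sqrt = 0 (valid)
Total integer solutions found: 4

4


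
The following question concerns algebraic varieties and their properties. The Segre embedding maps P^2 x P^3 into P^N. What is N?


The Segre embedding maps P^m x P^n into P^N via
all products of coordinates from each factor.
N = (m+1)(n+1) - 1
N = (2+1)(3+1) - 1
N = 3*4 - 1
N = 12 - 1 = 11

11


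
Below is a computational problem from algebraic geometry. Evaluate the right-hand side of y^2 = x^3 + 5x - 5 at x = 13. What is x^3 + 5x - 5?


Compute x^3 + 5x - 5 at x = 13:
x^3 = 13^3 = 2197
5*x = 5*13 = 65
Sum: 2197 + 65 - 5 = 2257

2257


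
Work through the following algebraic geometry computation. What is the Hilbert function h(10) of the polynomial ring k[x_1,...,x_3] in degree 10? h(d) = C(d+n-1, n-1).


The Hilbert function for the polynomial ring in 3 variables is:
h(d) = C(d+n-1, n-1)
h(10) = C(10+3-1, 3-1) = C(12, 2)
= 12! / (2! * 10!)
= 66

66


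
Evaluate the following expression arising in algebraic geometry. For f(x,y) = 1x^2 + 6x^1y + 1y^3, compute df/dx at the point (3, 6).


df/dx = 2*1*x^1 + 1*6*x^0*y
At (3,6): 2*1*3^1 + 1*6*3^0*6
= 6 + 36
= 42

42


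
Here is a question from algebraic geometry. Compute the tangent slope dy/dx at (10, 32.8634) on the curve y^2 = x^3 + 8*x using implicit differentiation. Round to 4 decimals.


Using implicit differentiation of y^2 = x^3 + 8*x:
2y * dy/dx = 3x^2 + 8
dy/dx = (3x^2 + 8)/(2y)
Numerator: 3*10^2 + 8 = 308
Denominator: 2*32.8634 = 65.7268
dy/dx = 308/65.7268 = 4.6861

4.6861


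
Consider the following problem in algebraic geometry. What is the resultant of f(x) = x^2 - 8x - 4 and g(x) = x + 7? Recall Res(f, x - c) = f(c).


For Res(f, x - c), we evaluate f at x = c.
f(-7) = (-7)^2 - 8*(-7) - 4
= 49 + 56 - 4
= 105 - 4 = 101
Res(f, g) = 101

101


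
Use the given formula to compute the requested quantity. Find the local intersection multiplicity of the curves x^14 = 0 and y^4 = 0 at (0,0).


The intersection multiplicity of V(x^a) and V(y^b) at the origin is:
I(O; V(x^14), V(y^4)) = dim_k(k[x,y]/(x^14, y^4))
A basis for k[x,y]/(x^14, y^4) is the set of monomials x^i * y^j
where 0 <= i < 14 and 0 <= j < 4.
The number of such monomials is 14 * 4 = 56

56


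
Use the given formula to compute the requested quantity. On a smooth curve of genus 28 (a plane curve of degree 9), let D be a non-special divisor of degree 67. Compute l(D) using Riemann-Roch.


First, compute the genus of a smooth plane curve of degree 9:
g = (d-1)(d-2)/2 = (9-1)(9-2)/2 = 28
For a non-special divisor D (i.e., h^1(D) = 0), Riemann-Roch gives:
l(D) = deg(D) - g + 1
Since deg(D) = 67 >= 2g - 1 = 55, D is non-special.
l(D) = 67 - 28 + 1 = 40

40


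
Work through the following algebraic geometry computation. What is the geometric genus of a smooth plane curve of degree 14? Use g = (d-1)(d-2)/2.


Using the genus formula for smooth plane curves:
g = (d-1)(d-2)/2
g = (14-1)(14-2)/2
g = 13*12/2
g = 156/2 = 78

78


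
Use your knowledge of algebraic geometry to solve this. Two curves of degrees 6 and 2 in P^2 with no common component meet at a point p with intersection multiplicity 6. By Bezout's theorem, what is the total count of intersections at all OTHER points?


By Bezout's theorem, the total intersection number is d1 * d2.
Total = 6 * 2 = 12
Intersection multiplicity at p = 6
Remaining intersections = 12 - 6 = 6

6


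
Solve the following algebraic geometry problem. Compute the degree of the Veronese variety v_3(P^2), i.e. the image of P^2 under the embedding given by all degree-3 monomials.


The Veronese variety v_3(P^2) has degree d^r.
d^r = 3^2 = 9

9


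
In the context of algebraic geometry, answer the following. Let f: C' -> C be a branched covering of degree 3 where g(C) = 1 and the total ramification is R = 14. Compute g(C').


Riemann-Hurwitz formula: 2g' - 2 = d(2g - 2) + R
Given: d = 3, g = 1, R = 14
2g' - 2 = 3*(2*1 - 2) + 14
2g' - 2 = 3*0 + 14
2g' - 2 = 0 + 14 = 14
2g' = 16
g' = 8

8


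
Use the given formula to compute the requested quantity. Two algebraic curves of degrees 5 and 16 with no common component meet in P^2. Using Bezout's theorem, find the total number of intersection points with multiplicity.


Bezout's theorem states the intersection count equals the product of degrees.
Intersection count = 5 * 16 = 80

80


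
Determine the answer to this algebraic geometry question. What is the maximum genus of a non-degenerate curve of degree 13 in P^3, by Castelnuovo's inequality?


Castelnuovo's bound: write d - 1 = m(r-1) + epsilon with 0 <= epsilon < r-1.
d - 1 = 13 - 1 = 12
r - 1 = 3 - 1 = 2
12 = 6*2 + 0, so m = 6, epsilon = 0
pi(d, r) = m(m-1)(r-1)/2 + m*epsilon
= 6*5*2/2 + 6*0
= 60/2 + 0
= 30 + 0 = 30

30


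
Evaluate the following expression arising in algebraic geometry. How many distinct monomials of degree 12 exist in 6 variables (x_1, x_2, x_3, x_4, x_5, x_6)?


The number of degree-12 monomials in 6 variables is C(d+n-1, n-1).
= C(12+6-1, 6-1) = C(17, 5)
= 6188

6188


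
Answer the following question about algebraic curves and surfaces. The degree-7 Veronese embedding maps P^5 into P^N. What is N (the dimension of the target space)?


The Veronese embedding v_d: P^n -> P^N maps each point to all
degree-d monomials in n+1 homogeneous coordinates.
N = C(n+d, d) - 1
N = C(5+7, 7) - 1
N = C(12, 7) - 1
C(12, 7) = 792
N = 792 - 1 = 791

791


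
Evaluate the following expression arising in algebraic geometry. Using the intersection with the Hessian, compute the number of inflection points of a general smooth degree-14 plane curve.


For a general smooth plane curve C of degree d, the inflection points are
the intersection of C with its Hessian curve, which has degree 3(d-2).
By Bezout, the total intersection number is d * 3(d-2) = 14 * 36 = 504.
For a general curve every flex is ordinary, so each contributes
multiplicity 1 to C·Hess(C), and the number of distinct inflection
points is 3d(d-2).
Inflection points = 3*14*(14-2) = 3*14*12 = 504

504


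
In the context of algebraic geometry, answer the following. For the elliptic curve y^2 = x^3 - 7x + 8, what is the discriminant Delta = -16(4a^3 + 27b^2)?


Compute each component:
4a^3 = 4*(-7)^3 = 4*(-343) = -1372
27b^2 = 27*8^2 = 27*64 = 1728
4a^3 + 27b^2 = -1372 + 1728 = 356
Delta = -16*356 = -5696

-5696


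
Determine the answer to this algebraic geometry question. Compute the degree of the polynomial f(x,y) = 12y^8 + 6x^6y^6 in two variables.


Examine each term for its total degree (sum of exponents).
  Term '12y^8' has total degree 0+8 = 8.
  Term '6x^6y^6' has total degree 6+6 = 12.
The maximum total degree among all terms is 12.

12


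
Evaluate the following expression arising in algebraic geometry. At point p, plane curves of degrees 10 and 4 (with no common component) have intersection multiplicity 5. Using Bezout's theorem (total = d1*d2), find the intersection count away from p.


By Bezout's theorem, the total intersection number is d1 * d2.
Total = 10 * 4 = 40
Intersection multiplicity at p = 5
Remaining intersections = 40 - 5 = 35

35


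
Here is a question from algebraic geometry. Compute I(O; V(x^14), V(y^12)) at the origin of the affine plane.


The intersection multiplicity of V(x^a) and V(y^b) at the origin is:
I(O; V(x^14), V(y^12)) = dim_k(k[x,y]/(x^14, y^12))
A basis for k[x,y]/(x^14, y^12) is the set of monomials x^i * y^j
where 0 <= i < 14 and 0 <= j < 12.
The number of such monomials is 14 * 12 = 168

168


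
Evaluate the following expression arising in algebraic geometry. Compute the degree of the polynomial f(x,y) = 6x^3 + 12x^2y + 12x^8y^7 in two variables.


Examine each term for its total degree (sum of exponents).
  Term '6x^3' has total degree 3+0 = 3.
  Term '12x^2y' has total degree 2+1 = 3.
  Term '12x^8y^7' has total degree 8+7 = 15.
The maximum total degree among all terms is 15.

15


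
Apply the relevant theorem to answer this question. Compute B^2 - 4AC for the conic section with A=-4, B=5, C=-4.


The discriminant of a conic Ax^2 + Bxy + Cy^2 + ... = 0 is B^2 - 4AC.
B^2 = 5^2 = 25
4AC = 4*(-4)*(-4) = 64
Discriminant = 25 - 64 = -39

-39


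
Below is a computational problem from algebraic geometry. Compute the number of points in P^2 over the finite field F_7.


P^2(F_7) has (q^(n+1) - 1)/(q - 1) points.
= 7^2 + 7^1 + 7^0
= 49 + 7 + 1
= 57

57


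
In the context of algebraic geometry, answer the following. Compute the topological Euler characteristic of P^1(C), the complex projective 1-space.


The complex projective space P^1 has one cell in each even real dimension 0, 2, ..., 2.
The cohomology groups are H^{2k}(P^1) = Z for k = 0,...,1, and 0 otherwise.
Euler characteristic = sum of Betti numbers = 1 per even-dimensional cohomology group.
chi(P^1) = 1 + 1 = 2

2


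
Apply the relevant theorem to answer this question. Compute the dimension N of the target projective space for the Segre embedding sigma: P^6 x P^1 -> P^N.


The Segre embedding maps P^m x P^n into P^N via
all products of coordinates from each factor.
N = (m+1)(n+1) - 1
N = (6+1)(1+1) - 1
N = 7*2 - 1
N = 14 - 1 = 13

13


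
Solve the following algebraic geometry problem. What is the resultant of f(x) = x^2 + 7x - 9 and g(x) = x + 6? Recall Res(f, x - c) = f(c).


For Res(f, x - c), we evaluate f at x = c.
f(-6) = (-6)^2 + 7*(-6) - 9
= 36 - 42 - 9
= -6 - 9 = -15
Res(f, g) = -15

-15


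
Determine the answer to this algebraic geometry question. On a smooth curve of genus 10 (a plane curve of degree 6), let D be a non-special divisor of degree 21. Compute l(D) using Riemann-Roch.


First, compute the genus of a smooth plane curve of degree 6:
g = (d-1)(d-2)/2 = (6-1)(6-2)/2 = 10
For a non-special divisor D (i.e., h^1(D) = 0), Riemann-Roch gives:
l(D) = deg(D) - g + 1
Since deg(D) = 21 >= 2g - 1 = 19, D is non-special.
l(D) = 21 - 10 + 1 = 12

12


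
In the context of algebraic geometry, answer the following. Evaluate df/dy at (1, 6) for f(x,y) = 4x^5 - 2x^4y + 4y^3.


df/dy = (-2)*x^4 + 3*4*y^2
At (1,6): (-2)*1^4 + 3*4*6^2
= -2 + 432
= 430

430


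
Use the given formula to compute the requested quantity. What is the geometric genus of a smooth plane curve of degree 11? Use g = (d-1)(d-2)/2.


Using the genus formula for smooth plane curves:
g = (d-1)(d-2)/2
g = (11-1)(11-2)/2
g = 10*9/2
g = 90/2 = 45

45


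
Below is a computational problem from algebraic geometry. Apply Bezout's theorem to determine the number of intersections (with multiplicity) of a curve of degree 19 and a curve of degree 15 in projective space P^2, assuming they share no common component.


Bezout's theorem states the intersection count equals the product of degrees.
Intersection count = 19 * 15 = 285

285


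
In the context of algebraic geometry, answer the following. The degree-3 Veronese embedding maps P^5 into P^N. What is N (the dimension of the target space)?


The Veronese embedding v_d: P^n -> P^N maps each point to all
degree-d monomials in n+1 homogeneous coordinates.
N = C(n+d, d) - 1
N = C(5+3, 3) - 1
N = C(8, 3) - 1
C(8, 3) = 56
N = 56 - 1 = 55

55


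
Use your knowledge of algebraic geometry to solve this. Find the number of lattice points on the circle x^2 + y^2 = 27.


Systematically check integer values of x where x^2 <= 27.
For each valid x, check if 27 - x^2 is a perfect square.
Total integer solutions found: 0

0


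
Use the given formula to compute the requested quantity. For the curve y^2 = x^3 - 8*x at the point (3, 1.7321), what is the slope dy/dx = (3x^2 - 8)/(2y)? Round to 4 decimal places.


Using implicit differentiation of y^2 = x^3 - 8*x:
2y * dy/dx = 3x^2 - 8
dy/dx = (3x^2 - 8)/(2y)
Numerator: 3*3^2 - 8 = 19
Denominator: 2*1.7321 = 3.4642
dy/dx = 19/3.4642 = 5.4847

5.4847


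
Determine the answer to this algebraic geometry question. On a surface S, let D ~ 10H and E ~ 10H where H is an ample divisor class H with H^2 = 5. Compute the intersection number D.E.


Using bilinearity of the intersection pairing on a surface S:
(aH).(bH) = ab * (H.H)
We have H^2 = 5.
D.E = (10H).(10H) = 10*10*5
= 100*5
= 500

500


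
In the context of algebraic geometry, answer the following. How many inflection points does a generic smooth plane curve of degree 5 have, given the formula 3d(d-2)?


For a general smooth plane curve C of degree d, the inflection points are
the intersection of C with its Hessian curve, which has degree 3(d-2).
By Bezout, the total intersection number is d * 3(d-2) = 5 * 9 = 45.
For a general curve every flex is ordinary, so each contributes
multiplicity 1 to C·Hess(C), and the number of distinct inflection
points is 3d(d-2).
Inflection points = 3*5*(5-2) = 3*5*3 = 45

45


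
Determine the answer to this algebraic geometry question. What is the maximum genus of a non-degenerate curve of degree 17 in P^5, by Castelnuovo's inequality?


Castelnuovo's bound: write d - 1 = m(r-1) + epsilon with 0 <= epsilon < r-1.
d - 1 = 17 - 1 = 16
r - 1 = 5 - 1 = 4
16 = 4*4 + 0, so m = 4, epsilon = 0
pi(d, r) = m(m-1)(r-1)/2 + m*epsilon
= 4*3*4/2 + 4*0
= 48/2 + 0
= 24 + 0 = 24

24


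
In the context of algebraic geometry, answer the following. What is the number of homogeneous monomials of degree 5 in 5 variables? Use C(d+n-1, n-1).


The number of degree-5 monomials in 5 variables is C(d+n-1, n-1).
= C(5+5-1, 5-1) = C(9, 4)
= 126

126


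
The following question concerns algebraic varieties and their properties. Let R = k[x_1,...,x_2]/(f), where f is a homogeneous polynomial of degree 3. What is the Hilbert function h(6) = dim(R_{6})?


For R = k[x_1,...,x_n]/(f) with f homogeneous of degree e:
The Hilbert series is (1 - t^e)/(1 - t)^n.
So h(d) = C(d+n-1, n-1) - C(d-e+n-1, n-1) for d >= e.
With n=2, e=3, d=6:
C(6+2-1, 2-1) = C(7, 1) = 7
C(6-3+2-1, 2-1) = C(4, 1) = 4
h(6) = 7 - 4 = 3

3


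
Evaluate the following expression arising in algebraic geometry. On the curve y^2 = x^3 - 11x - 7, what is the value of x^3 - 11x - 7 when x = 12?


Compute x^3 - 11x - 7 at x = 12:
x^3 = 12^3 = 1728
(-11)*x = (-11)*12 = -132
Sum: 1728 - 132 - 7 = 1589

1589


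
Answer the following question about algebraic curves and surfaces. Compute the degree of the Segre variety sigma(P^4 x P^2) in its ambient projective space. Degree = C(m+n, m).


The degree of the Segre variety P^4 x P^2 is C(m+n, m).
= C(6, 4)
= 15

15


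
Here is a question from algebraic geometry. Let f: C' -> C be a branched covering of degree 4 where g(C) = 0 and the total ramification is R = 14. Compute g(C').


Riemann-Hurwitz formula: 2g' - 2 = d(2g - 2) + R
Given: d = 4, g = 0, R = 14
2g' - 2 = 4*(2*0 - 2) + 14
2g' - 2 = 4*(-2) + 14
2g' - 2 = -8 + 14 = 6
2g' = 8
g' = 4

4


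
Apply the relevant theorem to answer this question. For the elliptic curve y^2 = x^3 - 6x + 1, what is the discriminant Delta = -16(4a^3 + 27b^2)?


Compute each component:
4a^3 = 4*(-6)^3 = 4*(-216) = -864
27b^2 = 27*1^2 = 27*1 = 27
4a^3 + 27b^2 = -864 + 27 = -837
Delta = -16*(-837) = 13392

13392


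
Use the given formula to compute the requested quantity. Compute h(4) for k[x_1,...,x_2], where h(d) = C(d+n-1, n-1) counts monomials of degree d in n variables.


The Hilbert function for the polynomial ring in 2 variables is:
h(d) = C(d+n-1, n-1)
h(4) = C(4+2-1, 2-1) = C(5, 1)
= 5! / (1! * 4!)
= 5

5


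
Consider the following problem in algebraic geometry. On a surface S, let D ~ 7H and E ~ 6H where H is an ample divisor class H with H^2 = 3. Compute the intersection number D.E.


Using bilinearity of the intersection pairing on a surface S:
(aH).(bH) = ab * (H.H)
We have H^2 = 3.
D.E = (7H).(6H) = 7*6*3
= 42*3
= 126

126


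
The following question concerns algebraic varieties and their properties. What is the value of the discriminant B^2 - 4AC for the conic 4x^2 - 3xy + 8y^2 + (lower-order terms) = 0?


The discriminant of a conic Ax^2 + Bxy + Cy^2 + ... = 0 is B^2 - 4AC.
B^2 = (-3)^2 = 9
4AC = 4*4*8 = 128
Discriminant = 9 - 128 = -119

-119


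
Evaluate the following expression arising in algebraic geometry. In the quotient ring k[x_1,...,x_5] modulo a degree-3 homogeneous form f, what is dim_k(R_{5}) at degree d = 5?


For R = k[x_1,...,x_n]/(f) with f homogeneous of degree e:
The Hilbert series is (1 - t^e)/(1 - t)^n.
So h(d) = C(d+n-1, n-1) - C(d-e+n-1, n-1) for d >= e.
With n=5, e=3, d=5:
C(5+5-1, 5-1) = C(9, 4) = 126
C(5-3+5-1, 5-1) = C(6, 4) = 15
h(5) = 126 - 15 = 111

111


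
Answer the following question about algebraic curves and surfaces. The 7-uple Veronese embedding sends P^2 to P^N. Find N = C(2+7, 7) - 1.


The Veronese embedding v_d: P^n -> P^N maps each point to all
degree-d monomials in n+1 homogeneous coordinates.
N = C(n+d, d) - 1
N = C(2+7, 7) - 1
N = C(9, 7) - 1
C(9, 7) = 36
N = 36 - 1 = 35

35


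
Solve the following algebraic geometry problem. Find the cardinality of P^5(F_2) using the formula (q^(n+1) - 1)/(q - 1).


P^5(F_2) has (q^(n+1) - 1)/(q - 1) points.
= 2^5 + 2^4 + 2^3 + 2^2 + 2^1 + 2^0
= 32 + 16 + 8 + 4 + 2 + 1
= 63

63


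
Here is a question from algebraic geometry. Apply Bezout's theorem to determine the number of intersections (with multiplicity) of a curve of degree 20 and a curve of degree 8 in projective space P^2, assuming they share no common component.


Bezout's theorem states the intersection count equals the product of degrees.
Intersection count = 20 * 8 = 160

160


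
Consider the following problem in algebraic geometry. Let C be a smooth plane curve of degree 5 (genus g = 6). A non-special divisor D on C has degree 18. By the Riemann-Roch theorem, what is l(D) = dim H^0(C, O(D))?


First, compute the genus of a smooth plane curve of degree 5:
g = (d-1)(d-2)/2 = (5-1)(5-2)/2 = 6
For a non-special divisor D (i.e., h^1(D) = 0), Riemann-Roch gives:
l(D) = deg(D) - g + 1
Since deg(D) = 18 >= 2g - 1 = 11, D is non-special.
l(D) = 18 - 6 + 1 = 13

13


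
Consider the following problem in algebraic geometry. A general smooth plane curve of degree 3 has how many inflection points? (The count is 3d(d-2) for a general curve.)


For a general smooth plane curve C of degree d, the inflection points are
the intersection of C with its Hessian curve, which has degree 3(d-2).
By Bezout, the total intersection number is d * 3(d-2) = 3 * 3 = 9.
For a general curve every flex is ordinary, so each contributes
multiplicity 1 to C·Hess(C), and the number of distinct inflection
points is 3d(d-2).
Inflection points = 3*3*(3-2) = 3*3*1 = 9

9


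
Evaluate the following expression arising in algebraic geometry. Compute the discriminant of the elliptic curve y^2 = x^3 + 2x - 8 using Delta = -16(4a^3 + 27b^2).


Compute each component:
4a^3 = 4*2^3 = 4*8 = 32
27b^2 = 27*(-8)^2 = 27*64 = 1728
4a^3 + 27b^2 = 32 + 1728 = 1760
Delta = -16*1760 = -28160

-28160


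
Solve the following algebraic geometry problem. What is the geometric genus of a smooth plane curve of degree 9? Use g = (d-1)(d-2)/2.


Using the genus formula for smooth plane curves:
g = (d-1)(d-2)/2
g = (9-1)(9-2)/2
g = 8*7/2
g = 56/2 = 28

28


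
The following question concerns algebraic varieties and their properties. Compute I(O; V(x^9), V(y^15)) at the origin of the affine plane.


The intersection multiplicity of V(x^a) and V(y^b) at the origin is:
I(O; V(x^9), V(y^15)) = dim_k(k[x,y]/(x^9, y^15))
A basis for k[x,y]/(x^9, y^15) is the set of monomials x^i * y^j
where 0 <= i < 9 and 0 <= j < 15.
The number of such monomials is 9 * 15 = 135

135


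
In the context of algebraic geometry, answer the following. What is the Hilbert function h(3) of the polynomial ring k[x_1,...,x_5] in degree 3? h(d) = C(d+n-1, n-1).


The Hilbert function for the polynomial ring in 5 variables is:
h(d) = C(d+n-1, n-1)
h(3) = C(3+5-1, 5-1) = C(7, 4)
= 7! / (4! * 3!)
= 35

35


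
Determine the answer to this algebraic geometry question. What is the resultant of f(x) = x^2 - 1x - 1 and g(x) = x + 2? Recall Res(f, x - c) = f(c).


For Res(f, x - c), we evaluate f at x = c.
f(-2) = (-2)^2 - 1*(-2) - 1
= 4 + 2 - 1
= 6 - 1 = 5
Res(f, g) = 5

5


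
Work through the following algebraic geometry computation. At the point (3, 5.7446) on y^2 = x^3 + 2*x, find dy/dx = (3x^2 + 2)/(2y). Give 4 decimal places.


Using implicit differentiation of y^2 = x^3 + 2*x:
2y * dy/dx = 3x^2 + 2
dy/dx = (3x^2 + 2)/(2y)
Numerator: 3*3^2 + 2 = 29
Denominator: 2*5.7446 = 11.4892
dy/dx = 29/11.4892 = 2.5241

2.5241


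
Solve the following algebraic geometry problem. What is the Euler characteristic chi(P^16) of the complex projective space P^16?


The complex projective space P^16 has one cell in each even real dimension 0, 2, ..., 32.
The cohomology groups are H^{2k}(P^16) = Z for k = 0,...,16, and 0 otherwise.
Euler characteristic = sum of Betti numbers = 1 per even-dimensional cohomology group.
chi(P^16) = 16 + 1 = 17

17


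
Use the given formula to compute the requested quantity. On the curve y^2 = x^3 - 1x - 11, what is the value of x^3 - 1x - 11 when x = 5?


Compute x^3 - 1x - 11 at x = 5:
x^3 = 5^3 = 125
(-1)*x = (-1)*5 = -5
Sum: 125 - 5 - 11 = 109

109


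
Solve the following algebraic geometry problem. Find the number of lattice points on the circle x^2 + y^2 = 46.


Systematically check integer values of x where x^2 <= 46.
For each valid x, check if 46 - x^2 is a perfect square.
Total integer solutions found: 0

0


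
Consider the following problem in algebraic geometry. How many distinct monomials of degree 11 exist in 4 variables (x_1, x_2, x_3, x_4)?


The number of degree-11 monomials in 4 variables is C(d+n-1, n-1).
= C(11+4-1, 4-1) = C(14, 3)
= 364

364


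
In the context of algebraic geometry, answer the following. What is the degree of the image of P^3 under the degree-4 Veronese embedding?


The Veronese variety v_4(P^3) has degree d^r.
d^r = 4^3 = 64

64


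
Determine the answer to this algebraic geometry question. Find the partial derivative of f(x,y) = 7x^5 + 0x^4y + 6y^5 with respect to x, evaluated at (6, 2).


df/dx = 5*7*x^4 + 4*0*x^3*y
At (6,2): 5*7*6^4 + 4*0*6^3*2
= 45360 + 0
= 45360

45360


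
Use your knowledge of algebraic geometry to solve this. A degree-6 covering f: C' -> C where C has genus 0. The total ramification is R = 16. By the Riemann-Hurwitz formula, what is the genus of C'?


Riemann-Hurwitz formula: 2g' - 2 = d(2g - 2) + R
Given: d = 6, g = 0, R = 16
2g' - 2 = 6*(2*0 - 2) + 16
2g' - 2 = 6*(-2) + 16
2g' - 2 = -12 + 16 = 4
2g' = 6
g' = 3

3


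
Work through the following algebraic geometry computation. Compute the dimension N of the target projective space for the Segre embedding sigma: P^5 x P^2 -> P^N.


The Segre embedding maps P^m x P^n into P^N via
all products of coordinates from each factor.
N = (m+1)(n+1) - 1
N = (5+1)(2+1) - 1
N = 6*3 - 1
N = 18 - 1 = 17

17


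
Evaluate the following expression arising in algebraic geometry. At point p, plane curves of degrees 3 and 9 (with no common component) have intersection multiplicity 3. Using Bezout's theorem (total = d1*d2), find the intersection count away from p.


By Bezout's theorem, the total intersection number is d1 * d2.
Total = 3 * 9 = 27
Intersection multiplicity at p = 3
Remaining intersections = 27 - 3 = 24

24


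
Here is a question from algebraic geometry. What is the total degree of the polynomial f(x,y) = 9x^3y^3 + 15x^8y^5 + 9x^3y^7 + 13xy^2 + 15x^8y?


Examine each term for its total degree (sum of exponents).
  Term '9x^3y^3' has total degree 3+3 = 6.
  Term '15x^8y^5' has total degree 8+5 = 13.
  Term '9x^3y^7' has total degree 3+7 = 10.
  Term '13xy^2' has total degree 1+2 = 3.
  Term '15x^8y' has total degree 8+1 = 9.
The maximum total degree among all terms is 13.

13


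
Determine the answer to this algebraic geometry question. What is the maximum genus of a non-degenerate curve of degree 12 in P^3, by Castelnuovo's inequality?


Castelnuovo's bound: write d - 1 = m(r-1) + epsilon with 0 <= epsilon < r-1.
d - 1 = 12 - 1 = 11
r - 1 = 3 - 1 = 2
11 = 5*2 + 1, so m = 5, epsilon = 1
pi(d, r) = m(m-1)(r-1)/2 + m*epsilon
= 5*4*2/2 + 5*1
= 40/2 + 5
= 20 + 5 = 25

25


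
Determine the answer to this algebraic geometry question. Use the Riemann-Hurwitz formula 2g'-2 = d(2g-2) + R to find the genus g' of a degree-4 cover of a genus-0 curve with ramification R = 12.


Riemann-Hurwitz formula: 2g' - 2 = d(2g - 2) + R
Given: d = 4, g = 0, R = 12
2g' - 2 = 4*(2*0 - 2) + 12
2g' - 2 = 4*(-2) + 12
2g' - 2 = -8 + 12 = 4
2g' = 6
g' = 3

3


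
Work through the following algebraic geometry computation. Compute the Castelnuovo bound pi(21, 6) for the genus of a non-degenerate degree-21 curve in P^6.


Castelnuovo's bound: write d - 1 = m(r-1) + epsilon with 0 <= epsilon < r-1.
d - 1 = 21 - 1 = 20
r - 1 = 6 - 1 = 5
20 = 4*5 + 0, so m = 4, epsilon = 0
pi(d, r) = m(m-1)(r-1)/2 + m*epsilon
= 4*3*5/2 + 4*0
= 60/2 + 0
= 30 + 0 = 30

30


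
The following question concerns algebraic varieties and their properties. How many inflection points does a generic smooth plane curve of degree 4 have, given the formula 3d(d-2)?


For a general smooth plane curve C of degree d, the inflection points are
the intersection of C with its Hessian curve, which has degree 3(d-2).
By Bezout, the total intersection number is d * 3(d-2) = 4 * 6 = 24.
For a general curve every flex is ordinary, so each contributes
multiplicity 1 to C·Hess(C), and the number of distinct inflection
points is 3d(d-2).
Inflection points = 3*4*(4-2) = 3*4*2 = 24

24


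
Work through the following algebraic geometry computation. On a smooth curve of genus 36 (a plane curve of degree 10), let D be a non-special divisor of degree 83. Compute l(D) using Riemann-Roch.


First, compute the genus of a smooth plane curve of degree 10:
g = (d-1)(d-2)/2 = (10-1)(10-2)/2 = 36
For a non-special divisor D (i.e., h^1(D) = 0), Riemann-Roch gives:
l(D) = deg(D) - g + 1
Since deg(D) = 83 >= 2g - 1 = 71, D is non-special.
l(D) = 83 - 36 + 1 = 48

48


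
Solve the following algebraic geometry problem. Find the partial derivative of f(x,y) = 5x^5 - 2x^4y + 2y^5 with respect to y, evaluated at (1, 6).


df/dy = (-2)*x^4 + 5*2*y^4
At (1,6): (-2)*1^4 + 5*2*6^4
= -2 + 12960
= 12958

12958
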